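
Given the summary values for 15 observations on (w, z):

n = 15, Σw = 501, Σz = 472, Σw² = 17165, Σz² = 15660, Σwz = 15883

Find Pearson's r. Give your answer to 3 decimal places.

r = (nΣwz − ΣwΣz) / √[(nΣw² − (Σw)²)(nΣz² − (Σz)²)]
Numerator: 15×15883 − 501×472 = 1773
Denominator: √[(257475 − 251001)(234900 − 222784)] = √[6474 × 12116] = 8856.5786
r = 1773 / 8856.5786 ≈ 0.200

0.200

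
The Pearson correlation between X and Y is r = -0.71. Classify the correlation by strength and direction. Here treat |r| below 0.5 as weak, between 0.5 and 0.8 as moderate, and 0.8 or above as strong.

r = -0.71 < 0 so the relationship is negative.
|r| = 0.71, which falls in the moderate range.

moderate negative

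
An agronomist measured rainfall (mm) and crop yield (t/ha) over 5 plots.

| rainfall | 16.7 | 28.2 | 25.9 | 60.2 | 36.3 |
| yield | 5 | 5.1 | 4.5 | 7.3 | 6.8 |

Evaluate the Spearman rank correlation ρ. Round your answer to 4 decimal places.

Rank rainfall: 1, 3, 2, 5, 4
Rank yield: 2, 3, 1, 5, 4
d = rank(rainfall) − rank(yield): -1, 0, 1, 0, 0; Σd² = 2
ρ = 1 − 6Σd² / [n(n²−1)] = 1 − 6×2 / (5×24) = 1 − 12/120 ≈ 0.9000

0.9000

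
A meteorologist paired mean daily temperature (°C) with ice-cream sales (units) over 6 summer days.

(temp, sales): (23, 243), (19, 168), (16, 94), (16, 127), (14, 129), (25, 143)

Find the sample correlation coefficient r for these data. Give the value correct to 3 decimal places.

0.603

n = 6, Σx = 113, Σy = 904, Σx² = 2223, Σy² = 149328, Σxy = 17698
nΣxy − ΣxΣy = 106188 − 102152 = 4036
nΣx² − (Σx)² = 13338 − 12769 = 569; nΣy² − (Σy)² = 895968 − 817216 = 78752
r = 4036 / √(569 × 78752) = 4036 / 6694.0188 ≈ 0.603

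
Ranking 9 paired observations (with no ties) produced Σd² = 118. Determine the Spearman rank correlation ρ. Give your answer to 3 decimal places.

ρ = 1 − 6Σd² / [n(n²−1)] = 1 − 6×118 / (9×80)
  = 1 − 708/720 = 1 − 0.9833 ≈ 0.017

0.017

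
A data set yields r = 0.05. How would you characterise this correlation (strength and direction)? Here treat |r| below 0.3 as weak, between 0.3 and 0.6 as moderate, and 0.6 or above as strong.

r = 0.05 > 0 so the relationship is positive.
|r| = 0.05, which falls in the weak range.

weak positive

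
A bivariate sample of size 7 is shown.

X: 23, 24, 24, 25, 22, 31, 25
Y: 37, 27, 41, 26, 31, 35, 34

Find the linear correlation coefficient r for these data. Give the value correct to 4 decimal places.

n = 7, ΣX = 174, ΣY = 231, ΣX² = 4376, ΣY² = 7797, ΣXY = 5750
nΣXY − ΣXΣY = 40250 − 40194 = 56
nΣX² − (ΣX)² = 30632 − 30276 = 356; nΣY² − (ΣY)² = 54579 − 53361 = 1218
r = 56 / √(356 × 1218) = 56 / 658.4892 ≈ 0.0850

0.0850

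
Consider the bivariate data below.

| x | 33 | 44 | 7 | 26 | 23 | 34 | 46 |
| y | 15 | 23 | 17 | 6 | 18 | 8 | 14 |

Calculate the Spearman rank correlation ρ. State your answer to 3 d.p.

Rank x: 4, 6, 1, 3, 2, 5, 7
Rank y: 4, 7, 5, 1, 6, 2, 3
d = rank(x) − rank(y): 0, -1, -4, 2, -4, 3, 4; Σd² = 62
ρ = 1 − 6Σd² / [n(n²−1)] = 1 − 6×62 / (7×48) = 1 − 372/336 ≈ -0.107

-0.107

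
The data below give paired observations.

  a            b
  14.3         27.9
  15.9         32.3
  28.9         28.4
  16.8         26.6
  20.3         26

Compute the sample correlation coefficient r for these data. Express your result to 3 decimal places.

n = 5, Σa = 96.2, Σb = 141.2, Σa² = 1986.84, Σb² = 4011.82, Σab = 2707.98
nΣab − ΣaΣb = 13539.9 − 13583.44 = -43.54
nΣa² − (Σa)² = 9934.2 − 9254.44 = 679.76; nΣb² − (Σb)² = 20059.1 − 19937.44 = 121.66
r = -43.54 / √(679.76 × 121.66) = -43.54 / 287.5754 ≈ -0.151

-0.151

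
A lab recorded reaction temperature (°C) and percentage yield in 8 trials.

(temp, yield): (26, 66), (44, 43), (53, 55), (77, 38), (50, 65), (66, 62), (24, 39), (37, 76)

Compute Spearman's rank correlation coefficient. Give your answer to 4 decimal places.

-0.3095

Rank temp: 2, 4, 6, 8, 5, 7, 1, 3
Rank yield: 7, 3, 4, 1, 6, 5, 2, 8
d = rank(temp) − rank(yield): -5, 1, 2, 7, -1, 2, -1, -5; Σd² = 110
ρ = 1 − 6Σd² / [n(n²−1)] = 1 − 6×110 / (8×63) = 1 − 660/504 ≈ -0.3095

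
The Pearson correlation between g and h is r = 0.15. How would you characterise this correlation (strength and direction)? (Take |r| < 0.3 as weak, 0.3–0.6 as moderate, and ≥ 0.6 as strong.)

r = 0.15 > 0 so the relationship is positive.
|r| = 0.15, which falls in the weak range.

weak positive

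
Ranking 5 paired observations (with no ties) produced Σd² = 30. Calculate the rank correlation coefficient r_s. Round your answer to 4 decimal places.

-0.5000

ρ = 1 − 6Σd² / [n(n²−1)] = 1 − 6×30 / (5×24)
  = 1 − 180/120 = 1 − 1.50000 ≈ -0.5000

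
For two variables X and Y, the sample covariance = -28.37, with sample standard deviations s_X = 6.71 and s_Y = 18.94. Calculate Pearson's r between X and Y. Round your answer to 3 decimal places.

-0.223

r = Cov(X,Y) / (s_X · s_Y) = -28.37 / (6.71 × 18.94)
  = -28.37 / 127.0874 ≈ -0.223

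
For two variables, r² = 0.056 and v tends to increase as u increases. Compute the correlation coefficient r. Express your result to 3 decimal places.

0.237

|r| = √0.056 = 0.237
The association is positive, so r = 0.237.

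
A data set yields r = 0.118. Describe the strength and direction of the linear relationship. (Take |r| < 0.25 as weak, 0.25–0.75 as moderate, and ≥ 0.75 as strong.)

r = 0.118 > 0 so the relationship is positive.
|r| = 0.118, which falls in the weak range.

weak positive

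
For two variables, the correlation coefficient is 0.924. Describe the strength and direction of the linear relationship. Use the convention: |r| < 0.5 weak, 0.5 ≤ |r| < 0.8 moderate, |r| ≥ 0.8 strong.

r = 0.924 > 0 so the relationship is positive.
|r| = 0.924, which falls in the strong range.

strong positive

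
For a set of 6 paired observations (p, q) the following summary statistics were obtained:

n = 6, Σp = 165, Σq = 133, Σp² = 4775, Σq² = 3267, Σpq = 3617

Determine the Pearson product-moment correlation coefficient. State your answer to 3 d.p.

r = (nΣpq − ΣpΣq) / √[(nΣp² − (Σp)²)(nΣq² − (Σq)²)]
Numerator: 6×3617 − 165×133 = -243
Denominator: √[(28650 − 27225)(19602 − 17689)] = √[1425 × 1913] = 1651.0678
r = -243 / 1651.0678 ≈ -0.147

-0.147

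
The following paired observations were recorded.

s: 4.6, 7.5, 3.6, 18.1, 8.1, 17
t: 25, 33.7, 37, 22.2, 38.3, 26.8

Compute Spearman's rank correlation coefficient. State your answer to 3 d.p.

Rank s: 2, 3, 1, 6, 4, 5
Rank t: 2, 4, 5, 1, 6, 3
d = rank(s) − rank(t): 0, -1, -4, 5, -2, 2; Σd² = 50
ρ = 1 − 6Σd² / [n(n²−1)] = 1 − 6×50 / (6×35) = 1 − 300/210 ≈ -0.429

-0.429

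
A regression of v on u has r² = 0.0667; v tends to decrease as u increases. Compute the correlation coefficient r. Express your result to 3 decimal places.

|r| = √0.0667 = 0.258
The association is negative, so r = −0.258.

-0.258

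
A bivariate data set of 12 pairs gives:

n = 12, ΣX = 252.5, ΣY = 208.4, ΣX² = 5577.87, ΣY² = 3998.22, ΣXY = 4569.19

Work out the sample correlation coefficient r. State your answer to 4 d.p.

r = (nΣXY − ΣXΣY) / √[(nΣX² − (ΣX)²)(nΣY² − (ΣY)²)]
Numerator: 12×4569.19 − 252.5×208.4 = 2209.28
Denominator: √[(66934.44 − 63756.25)(47978.64 − 43430.56)] = √[3178.19 × 4548.08] = 3801.9288
r = 2209.28 / 3801.9288 ≈ 0.5811

0.5811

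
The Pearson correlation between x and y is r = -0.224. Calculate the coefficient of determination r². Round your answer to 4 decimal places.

0.0502

r² = (-0.224)² = 0.0502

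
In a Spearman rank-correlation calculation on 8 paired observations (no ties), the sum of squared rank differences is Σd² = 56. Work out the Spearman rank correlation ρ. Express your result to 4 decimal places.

0.3333

ρ = 1 − 6Σd² / [n(n²−1)] = 1 − 6×56 / (8×63)
  = 1 − 336/504 = 1 − 0.66667 ≈ 0.3333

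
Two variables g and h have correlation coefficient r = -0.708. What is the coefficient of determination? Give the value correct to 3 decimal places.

r² = (-0.708)² = 0.501

0.501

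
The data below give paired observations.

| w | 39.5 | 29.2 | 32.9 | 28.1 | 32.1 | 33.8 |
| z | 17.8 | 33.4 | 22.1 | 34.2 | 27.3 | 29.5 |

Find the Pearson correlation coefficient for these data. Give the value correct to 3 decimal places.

n = 6, Σw = 195.6, Σz = 164.3, Σw² = 6457.76, Σz² = 4705.99, Σwz = 5239.92
nΣwz − ΣwΣz = 31439.52 − 32137.08 = -697.56
nΣw² − (Σw)² = 38746.56 − 38259.36 = 487.2; nΣz² − (Σz)² = 28235.94 − 26994.49 = 1241.45
r = -697.56 / √(487.2 × 1241.45) = -697.56 / 777.7110 ≈ -0.897

-0.897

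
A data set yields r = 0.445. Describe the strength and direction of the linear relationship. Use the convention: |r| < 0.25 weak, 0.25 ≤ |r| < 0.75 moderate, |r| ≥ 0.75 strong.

moderate positive

r = 0.445 > 0 so the relationship is positive.
|r| = 0.445, which falls in the moderate range.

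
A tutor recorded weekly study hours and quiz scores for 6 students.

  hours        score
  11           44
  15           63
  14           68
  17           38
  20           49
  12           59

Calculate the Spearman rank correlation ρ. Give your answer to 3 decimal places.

Rank hours: 1, 4, 3, 5, 6, 2
Rank score: 2, 5, 6, 1, 3, 4
d = rank(hours) − rank(score): -1, -1, -3, 4, 3, -2; Σd² = 40
ρ = 1 − 6Σd² / [n(n²−1)] = 1 − 6×40 / (6×35) = 1 − 240/210 ≈ -0.143

-0.143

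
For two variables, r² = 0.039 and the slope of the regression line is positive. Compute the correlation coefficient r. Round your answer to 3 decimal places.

0.197

|r| = √0.039 = 0.197
The association is positive, so r = 0.197.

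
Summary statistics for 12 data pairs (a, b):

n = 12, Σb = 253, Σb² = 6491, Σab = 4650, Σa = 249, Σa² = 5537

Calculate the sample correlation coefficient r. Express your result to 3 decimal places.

-0.916

r = (nΣab − ΣaΣb) / √[(nΣa² − (Σa)²)(nΣb² − (Σb)²)]
Numerator: 12×4650 − 249×253 = -7197
Denominator: √[(66444 − 62001)(77892 − 64009)] = √[4443 × 13883] = 7853.7997
r = -7197 / 7853.7997 ≈ -0.916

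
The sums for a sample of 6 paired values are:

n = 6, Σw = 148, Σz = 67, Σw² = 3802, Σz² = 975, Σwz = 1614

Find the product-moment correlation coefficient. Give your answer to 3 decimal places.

r = (nΣwz − ΣwΣz) / √[(nΣw² − (Σw)²)(nΣz² − (Σz)²)]
Numerator: 6×1614 − 148×67 = -232
Denominator: √[(22812 − 21904)(5850 − 4489)] = √[908 × 1361] = 1111.6600
r = -232 / 1111.6600 ≈ -0.209

-0.209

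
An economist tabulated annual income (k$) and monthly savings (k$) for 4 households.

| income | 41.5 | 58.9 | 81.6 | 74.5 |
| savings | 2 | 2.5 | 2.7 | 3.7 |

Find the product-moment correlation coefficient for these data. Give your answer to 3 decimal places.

0.715

n = 4, Σx = 256.5, Σy = 10.9, Σx² = 17400.27, Σy² = 31.23, Σxy = 726.22
nΣxy − ΣxΣy = 2904.88 − 2795.85 = 109.03
nΣx² − (Σx)² = 69601.08 − 65792.25 = 3808.83; nΣy² − (Σy)² = 124.92 − 118.81 = 6.11
r = 109.03 / √(3808.83 × 6.11) = 109.03 / 152.5515 ≈ 0.715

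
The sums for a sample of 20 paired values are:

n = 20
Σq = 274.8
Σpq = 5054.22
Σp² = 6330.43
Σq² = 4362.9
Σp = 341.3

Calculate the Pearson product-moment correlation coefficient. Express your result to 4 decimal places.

0.6691

r = (nΣpq − ΣpΣq) / √[(nΣp² − (Σp)²)(nΣq² − (Σq)²)]
Numerator: 20×5054.22 − 341.3×274.8 = 7295.16
Denominator: √[(126608.6 − 116485.69)(87258 − 75515.04)] = √[10122.91 × 11742.96] = 10902.8862
r = 7295.16 / 10902.8862 ≈ 0.6691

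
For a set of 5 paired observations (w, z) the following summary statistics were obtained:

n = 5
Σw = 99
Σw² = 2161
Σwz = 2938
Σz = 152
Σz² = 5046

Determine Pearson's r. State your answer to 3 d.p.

-0.245

r = (nΣwz − ΣwΣz) / √[(nΣw² − (Σw)²)(nΣz² − (Σz)²)]
Numerator: 5×2938 − 99×152 = -358
Denominator: √[(10805 − 9801)(25230 − 23104)] = √[1004 × 2126] = 1460.9942
r = -358 / 1460.9942 ≈ -0.245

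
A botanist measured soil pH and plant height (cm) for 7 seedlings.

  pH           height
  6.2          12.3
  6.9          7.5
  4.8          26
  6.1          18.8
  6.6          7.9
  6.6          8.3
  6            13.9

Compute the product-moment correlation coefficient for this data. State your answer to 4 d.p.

-0.9479

n = 7, Σx = 43.2, Σy = 94.7, Σx² = 269.42, Σy² = 1561.49, Σxy = 557.81
nΣxy − ΣxΣy = 3904.67 − 4091.04 = -186.37
nΣx² − (Σx)² = 1885.94 − 1866.24 = 19.7; nΣy² − (Σy)² = 10930.43 − 8968.09 = 1962.34
r = -186.37 / √(19.7 × 1962.34) = -186.37 / 196.6166 ≈ -0.9479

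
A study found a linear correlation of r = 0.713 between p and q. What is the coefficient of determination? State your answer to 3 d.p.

r² = (0.713)² = 0.508

0.508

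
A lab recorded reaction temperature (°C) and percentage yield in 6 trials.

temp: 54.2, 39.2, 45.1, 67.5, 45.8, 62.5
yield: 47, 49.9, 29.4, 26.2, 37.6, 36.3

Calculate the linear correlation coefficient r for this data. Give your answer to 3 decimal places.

n = 6, Σx = 314.3, Σy = 226.4, Σx² = 17068.43, Σy² = 8981.26, Σxy = 11588.75
nΣxy − ΣxΣy = 69532.5 − 71157.52 = -1625.02
nΣx² − (Σx)² = 102410.58 − 98784.49 = 3626.09; nΣy² − (Σy)² = 53887.56 − 51256.96 = 2630.6
r = -1625.02 / √(3626.09 × 2630.6) = -1625.02 / 3088.4935 ≈ -0.526

-0.526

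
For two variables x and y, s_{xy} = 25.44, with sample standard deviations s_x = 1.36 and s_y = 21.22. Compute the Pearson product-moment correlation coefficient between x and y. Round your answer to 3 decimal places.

0.882

r = Cov(x,y) / (s_x · s_y) = 25.44 / (1.36 × 21.22)
  = 25.44 / 28.8592 ≈ 0.882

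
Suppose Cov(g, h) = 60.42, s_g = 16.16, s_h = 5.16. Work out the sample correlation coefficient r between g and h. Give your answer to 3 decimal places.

0.725

r = Cov(g,h) / (s_g · s_h) = 60.42 / (16.16 × 5.16)
  = 60.42 / 83.3856 ≈ 0.725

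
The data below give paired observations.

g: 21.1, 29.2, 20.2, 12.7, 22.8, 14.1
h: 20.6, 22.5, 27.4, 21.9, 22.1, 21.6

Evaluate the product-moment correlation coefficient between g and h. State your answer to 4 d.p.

n = 6, Σg = 120.1, Σh = 136.1, Σg² = 2585.83, Σh² = 3115.95, Σgh = 2731.71
nΣgh − ΣgΣh = 16390.26 − 16345.61 = 44.65
nΣg² − (Σg)² = 15514.98 − 14424.01 = 1090.97; nΣh² − (Σh)² = 18695.7 − 18523.21 = 172.49
r = 44.65 / √(1090.97 × 172.49) = 44.65 / 433.7988 ≈ 0.1029

0.1029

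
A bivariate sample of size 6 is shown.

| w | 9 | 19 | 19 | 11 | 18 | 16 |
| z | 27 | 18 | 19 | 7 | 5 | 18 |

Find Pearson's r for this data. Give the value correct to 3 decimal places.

-0.227

n = 6, Σw = 92, Σz = 94, Σw² = 1504, Σz² = 1812, Σwz = 1401
nΣwz − ΣwΣz = 8406 − 8648 = -242
nΣw² − (Σw)² = 9024 − 8464 = 560; nΣz² − (Σz)² = 10872 − 8836 = 2036
r = -242 / √(560 × 2036) = -242 / 1067.7827 ≈ -0.227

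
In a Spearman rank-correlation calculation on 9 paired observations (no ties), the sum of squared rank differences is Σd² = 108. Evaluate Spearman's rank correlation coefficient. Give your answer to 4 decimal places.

ρ = 1 − 6Σd² / [n(n²−1)] = 1 − 6×108 / (9×80)
  = 1 − 648/720 = 1 − 0.90000 ≈ 0.1000

0.1000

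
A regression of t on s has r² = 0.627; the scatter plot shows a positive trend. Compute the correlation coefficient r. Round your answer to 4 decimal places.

|r| = √0.627 = 0.7918
The association is positive, so r = 0.7918.

0.7918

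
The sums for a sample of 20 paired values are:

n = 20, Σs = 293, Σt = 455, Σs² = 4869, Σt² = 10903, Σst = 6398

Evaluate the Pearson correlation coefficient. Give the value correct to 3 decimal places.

r = (nΣst − ΣsΣt) / √[(nΣs² − (Σs)²)(nΣt² − (Σt)²)]
Numerator: 20×6398 − 293×455 = -5355
Denominator: √[(97380 − 85849)(218060 − 207025)] = √[11531 × 11035] = 11280.2742
r = -5355 / 11280.2742 ≈ -0.475

-0.475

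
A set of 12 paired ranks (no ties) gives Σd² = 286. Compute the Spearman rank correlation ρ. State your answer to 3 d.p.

0.000

ρ = 1 − 6Σd² / [n(n²−1)] = 1 − 6×286 / (12×143)
  = 1 − 1716/1716 = 1 − 1.0000 ≈ 0.000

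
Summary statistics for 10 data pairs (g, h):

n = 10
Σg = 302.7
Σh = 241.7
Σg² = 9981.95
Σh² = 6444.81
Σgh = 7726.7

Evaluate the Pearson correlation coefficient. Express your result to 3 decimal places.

r = (nΣgh − ΣgΣh) / √[(nΣg² − (Σg)²)(nΣh² − (Σh)²)]
Numerator: 10×7726.7 − 302.7×241.7 = 4104.41
Denominator: √[(99819.5 − 91627.29)(64448.1 − 58418.89)] = √[8192.21 × 6029.21] = 7027.9837
r = 4104.41 / 7027.9837 ≈ 0.584

0.584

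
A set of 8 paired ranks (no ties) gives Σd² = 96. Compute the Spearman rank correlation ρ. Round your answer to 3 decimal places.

ρ = 1 − 6Σd² / [n(n²−1)] = 1 − 6×96 / (8×63)
  = 1 − 576/504 = 1 − 1.1429 ≈ -0.143

-0.143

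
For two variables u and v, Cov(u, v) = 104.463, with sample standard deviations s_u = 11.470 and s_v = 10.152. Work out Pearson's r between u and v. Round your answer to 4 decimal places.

0.8971

r = Cov(u,v) / (s_u · s_v) = 104.463 / (11.470 × 10.152)
  = 104.463 / 116.4434 ≈ 0.8971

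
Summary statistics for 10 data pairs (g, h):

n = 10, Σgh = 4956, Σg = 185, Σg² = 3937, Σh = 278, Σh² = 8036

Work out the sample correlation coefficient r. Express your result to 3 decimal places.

r = (nΣgh − ΣgΣh) / √[(nΣg² − (Σg)²)(nΣh² − (Σh)²)]
Numerator: 10×4956 − 185×278 = -1870
Denominator: √[(39370 − 34225)(80360 − 77284)] = √[5145 × 3076] = 3978.1931
r = -1870 / 3978.1931 ≈ -0.470

-0.470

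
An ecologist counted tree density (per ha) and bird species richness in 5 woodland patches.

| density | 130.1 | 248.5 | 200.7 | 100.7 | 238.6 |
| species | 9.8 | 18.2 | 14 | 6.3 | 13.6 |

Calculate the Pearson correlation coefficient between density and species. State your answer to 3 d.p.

0.939

n = 5, Σx = 918.6, Σy = 61.9, Σx² = 186029.2, Σy² = 847.93, Σxy = 12486.85
nΣxy − ΣxΣy = 62434.25 − 56861.34 = 5572.91
nΣx² − (Σx)² = 930146 − 843825.96 = 86320.04; nΣy² − (Σy)² = 4239.65 − 3831.61 = 408.04
r = 5572.91 / √(86320.04 × 408.04) = 5572.91 / 5934.8150 ≈ 0.939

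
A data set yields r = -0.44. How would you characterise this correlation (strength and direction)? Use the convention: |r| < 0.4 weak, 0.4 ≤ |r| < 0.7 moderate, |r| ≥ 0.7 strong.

r = -0.44 < 0 so the relationship is negative.
|r| = 0.44, which falls in the moderate range.

moderate negative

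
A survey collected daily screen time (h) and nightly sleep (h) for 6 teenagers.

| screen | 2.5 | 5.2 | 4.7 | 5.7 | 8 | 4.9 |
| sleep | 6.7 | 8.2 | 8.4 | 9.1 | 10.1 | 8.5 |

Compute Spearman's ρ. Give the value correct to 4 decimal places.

0.8286

Rank screen: 1, 4, 2, 5, 6, 3
Rank sleep: 1, 2, 3, 5, 6, 4
d = rank(screen) − rank(sleep): 0, 2, -1, 0, 0, -1; Σd² = 6
ρ = 1 − 6Σd² / [n(n²−1)] = 1 − 6×6 / (6×35) = 1 − 36/210 ≈ 0.8286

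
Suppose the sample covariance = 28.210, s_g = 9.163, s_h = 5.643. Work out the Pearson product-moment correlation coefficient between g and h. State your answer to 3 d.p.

r = Cov(g,h) / (s_g · s_h) = 28.210 / (9.163 × 5.643)
  = 28.210 / 51.7068 ≈ 0.546

0.546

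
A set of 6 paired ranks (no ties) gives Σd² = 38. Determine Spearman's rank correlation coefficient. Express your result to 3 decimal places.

ρ = 1 − 6Σd² / [n(n²−1)] = 1 − 6×38 / (6×35)
  = 1 − 228/210 = 1 − 1.0857 ≈ -0.086

-0.086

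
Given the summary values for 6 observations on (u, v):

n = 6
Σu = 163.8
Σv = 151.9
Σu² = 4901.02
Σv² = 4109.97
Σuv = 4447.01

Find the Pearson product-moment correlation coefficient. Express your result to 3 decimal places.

0.891

r = (nΣuv − ΣuΣv) / √[(nΣu² − (Σu)²)(nΣv² − (Σv)²)]
Numerator: 6×4447.01 − 163.8×151.9 = 1800.84
Denominator: √[(29406.12 − 26830.44)(24659.82 − 23073.61)] = √[2575.68 × 1586.21] = 2021.2791
r = 1800.84 / 2021.2791 ≈ 0.891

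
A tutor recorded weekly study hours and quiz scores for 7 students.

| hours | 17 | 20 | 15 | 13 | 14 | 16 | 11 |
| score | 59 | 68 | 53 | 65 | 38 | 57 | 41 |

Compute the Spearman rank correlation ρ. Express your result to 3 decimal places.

0.571

Rank hours: 6, 7, 4, 2, 3, 5, 1
Rank score: 5, 7, 3, 6, 1, 4, 2
d = rank(hours) − rank(score): 1, 0, 1, -4, 2, 1, -1; Σd² = 24
ρ = 1 − 6Σd² / [n(n²−1)] = 1 − 6×24 / (7×48) = 1 − 144/336 ≈ 0.571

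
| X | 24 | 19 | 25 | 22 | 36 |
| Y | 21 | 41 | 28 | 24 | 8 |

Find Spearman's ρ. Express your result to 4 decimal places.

-0.7000

Rank X: 3, 1, 4, 2, 5
Rank Y: 2, 5, 4, 3, 1
d = rank(X) − rank(Y): 1, -4, 0, -1, 4; Σd² = 34
ρ = 1 − 6Σd² / [n(n²−1)] = 1 − 6×34 / (5×24) = 1 − 204/120 ≈ -0.7000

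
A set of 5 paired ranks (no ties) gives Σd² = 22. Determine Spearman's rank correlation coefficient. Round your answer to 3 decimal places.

ρ = 1 − 6Σd² / [n(n²−1)] = 1 − 6×22 / (5×24)
  = 1 − 132/120 = 1 − 1.1000 ≈ -0.100

-0.100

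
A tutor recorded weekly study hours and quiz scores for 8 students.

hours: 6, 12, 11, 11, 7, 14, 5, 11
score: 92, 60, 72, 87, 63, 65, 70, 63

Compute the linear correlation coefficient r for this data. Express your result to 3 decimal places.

-0.341

n = 8, Σx = 77, Σy = 572, Σx² = 813, Σy² = 41880, Σxy = 5415
nΣxy − ΣxΣy = 43320 − 44044 = -724
nΣx² − (Σx)² = 6504 − 5929 = 575; nΣy² − (Σy)² = 335040 − 327184 = 7856
r = -724 / √(575 × 7856) = -724 / 2125.3706 ≈ -0.341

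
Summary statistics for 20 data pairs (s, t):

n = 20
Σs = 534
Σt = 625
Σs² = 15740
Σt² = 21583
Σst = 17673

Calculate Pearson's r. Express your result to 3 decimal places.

0.565

r = (nΣst − ΣsΣt) / √[(nΣs² − (Σs)²)(nΣt² − (Σt)²)]
Numerator: 20×17673 − 534×625 = 19710
Denominator: √[(314800 − 285156)(431660 − 390625)] = √[29644 × 41035] = 34877.5220
r = 19710 / 34877.5220 ≈ 0.565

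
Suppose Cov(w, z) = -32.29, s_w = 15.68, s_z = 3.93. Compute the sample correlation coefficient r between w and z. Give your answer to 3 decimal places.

-0.524

r = Cov(w,z) / (s_w · s_z) = -32.29 / (15.68 × 3.93)
  = -32.29 / 61.6224 ≈ -0.524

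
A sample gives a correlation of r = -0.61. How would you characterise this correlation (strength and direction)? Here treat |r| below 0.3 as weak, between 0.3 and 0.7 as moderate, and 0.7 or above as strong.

moderate negative

r = -0.61 < 0 so the relationship is negative.
|r| = 0.61, which falls in the moderate range.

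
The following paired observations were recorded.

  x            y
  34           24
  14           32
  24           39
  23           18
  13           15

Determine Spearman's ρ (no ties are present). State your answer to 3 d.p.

0.500

Rank x: 5, 2, 4, 3, 1
Rank y: 3, 4, 5, 2, 1
d = rank(x) − rank(y): 2, -2, -1, 1, 0; Σd² = 10
ρ = 1 − 6Σd² / [n(n²−1)] = 1 − 6×10 / (5×24) = 1 − 60/120 ≈ 0.500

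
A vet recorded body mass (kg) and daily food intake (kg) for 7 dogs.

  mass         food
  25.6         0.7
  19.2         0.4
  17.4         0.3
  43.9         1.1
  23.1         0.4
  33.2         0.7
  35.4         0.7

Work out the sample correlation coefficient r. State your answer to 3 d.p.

0.943

n = 7, Σx = 197.8, Σy = 4.3, Σx² = 6142.98, Σy² = 3.09, Σxy = 136.37
nΣxy − ΣxΣy = 954.59 − 850.54 = 104.05
nΣx² − (Σx)² = 43000.86 − 39124.84 = 3876.02; nΣy² − (Σy)² = 21.63 − 18.49 = 3.14
r = 104.05 / √(3876.02 × 3.14) = 104.05 / 110.3209 ≈ 0.943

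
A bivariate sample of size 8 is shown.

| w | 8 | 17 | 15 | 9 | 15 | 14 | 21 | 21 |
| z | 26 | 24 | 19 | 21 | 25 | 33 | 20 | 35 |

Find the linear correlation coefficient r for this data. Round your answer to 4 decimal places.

0.1869

n = 8, Σw = 120, Σz = 203, Σw² = 1962, Σz² = 5393, Σwz = 3082
nΣwz − ΣwΣz = 24656 − 24360 = 296
nΣw² − (Σw)² = 15696 − 14400 = 1296; nΣz² − (Σz)² = 43144 − 41209 = 1935
r = 296 / √(1296 × 1935) = 296 / 1583.5909 ≈ 0.1869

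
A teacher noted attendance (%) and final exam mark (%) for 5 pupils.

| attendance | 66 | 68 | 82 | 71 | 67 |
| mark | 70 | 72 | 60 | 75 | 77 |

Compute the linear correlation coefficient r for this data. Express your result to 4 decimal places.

n = 5, Σx = 354, Σy = 354, Σx² = 25234, Σy² = 25238, Σxy = 24920
nΣxy − ΣxΣy = 124600 − 125316 = -716
nΣx² − (Σx)² = 126170 − 125316 = 854; nΣy² − (Σy)² = 126190 − 125316 = 874
r = -716 / √(854 × 874) = -716 / 863.9421 ≈ -0.8288

-0.8288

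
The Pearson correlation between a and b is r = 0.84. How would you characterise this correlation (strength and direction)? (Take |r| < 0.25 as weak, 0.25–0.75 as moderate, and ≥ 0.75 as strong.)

r = 0.84 > 0 so the relationship is positive.
|r| = 0.84, which falls in the strong range.

strong positive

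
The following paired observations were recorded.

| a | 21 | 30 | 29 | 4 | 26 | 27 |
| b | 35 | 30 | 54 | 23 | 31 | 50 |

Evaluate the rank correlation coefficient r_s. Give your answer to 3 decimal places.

Rank a: 2, 6, 5, 1, 3, 4
Rank b: 4, 2, 6, 1, 3, 5
d = rank(a) − rank(b): -2, 4, -1, 0, 0, -1; Σd² = 22
ρ = 1 − 6Σd² / [n(n²−1)] = 1 − 6×22 / (6×35) = 1 − 132/210 ≈ 0.371

0.371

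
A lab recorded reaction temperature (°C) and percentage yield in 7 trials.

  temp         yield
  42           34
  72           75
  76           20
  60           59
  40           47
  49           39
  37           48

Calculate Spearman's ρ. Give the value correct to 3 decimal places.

Rank temp: 3, 6, 7, 5, 2, 4, 1
Rank yield: 2, 7, 1, 6, 4, 3, 5
d = rank(temp) − rank(yield): 1, -1, 6, -1, -2, 1, -4; Σd² = 60
ρ = 1 − 6Σd² / [n(n²−1)] = 1 − 6×60 / (7×48) = 1 − 360/336 ≈ -0.071

-0.071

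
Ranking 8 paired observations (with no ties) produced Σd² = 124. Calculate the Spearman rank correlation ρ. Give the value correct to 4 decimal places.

-0.4762

ρ = 1 − 6Σd² / [n(n²−1)] = 1 − 6×124 / (8×63)
  = 1 − 744/504 = 1 − 1.47619 ≈ -0.4762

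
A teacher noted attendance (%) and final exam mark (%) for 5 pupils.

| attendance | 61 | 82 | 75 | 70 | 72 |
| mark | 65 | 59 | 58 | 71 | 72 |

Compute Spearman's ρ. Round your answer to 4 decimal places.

-0.5000

Rank attendance: 1, 5, 4, 2, 3
Rank mark: 3, 2, 1, 4, 5
d = rank(attendance) − rank(mark): -2, 3, 3, -2, -2; Σd² = 30
ρ = 1 − 6Σd² / [n(n²−1)] = 1 − 6×30 / (5×24) = 1 − 180/120 ≈ -0.5000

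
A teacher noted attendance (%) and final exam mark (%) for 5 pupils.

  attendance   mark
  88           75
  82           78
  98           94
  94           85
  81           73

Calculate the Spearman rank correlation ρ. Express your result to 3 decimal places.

Rank attendance: 3, 2, 5, 4, 1
Rank mark: 2, 3, 5, 4, 1
d = rank(attendance) − rank(mark): 1, -1, 0, 0, 0; Σd² = 2
ρ = 1 − 6Σd² / [n(n²−1)] = 1 − 6×2 / (5×24) = 1 − 12/120 ≈ 0.900

0.900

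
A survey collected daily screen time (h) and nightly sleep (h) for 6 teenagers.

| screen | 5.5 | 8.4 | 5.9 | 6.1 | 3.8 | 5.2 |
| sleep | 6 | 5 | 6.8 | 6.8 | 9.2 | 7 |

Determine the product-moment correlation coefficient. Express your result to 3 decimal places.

n = 6, Σx = 34.9, Σy = 40.8, Σx² = 214.31, Σy² = 287.12, Σxy = 227.96
nΣxy − ΣxΣy = 1367.76 − 1423.92 = -56.16
nΣx² − (Σx)² = 1285.86 − 1218.01 = 67.85; nΣy² − (Σy)² = 1722.72 − 1664.64 = 58.08
r = -56.16 / √(67.85 × 58.08) = -56.16 / 62.7752 ≈ -0.895

-0.895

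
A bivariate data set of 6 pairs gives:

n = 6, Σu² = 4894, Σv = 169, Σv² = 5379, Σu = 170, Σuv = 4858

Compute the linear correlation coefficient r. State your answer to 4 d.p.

0.3185

r = (nΣuv − ΣuΣv) / √[(nΣu² − (Σu)²)(nΣv² − (Σv)²)]
Numerator: 6×4858 − 170×169 = 418
Denominator: √[(29364 − 28900)(32274 − 28561)] = √[464 × 3713] = 1312.5670
r = 418 / 1312.5670 ≈ 0.3185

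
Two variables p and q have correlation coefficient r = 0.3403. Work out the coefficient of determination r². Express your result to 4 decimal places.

0.1158

r² = (0.3403)² = 0.1158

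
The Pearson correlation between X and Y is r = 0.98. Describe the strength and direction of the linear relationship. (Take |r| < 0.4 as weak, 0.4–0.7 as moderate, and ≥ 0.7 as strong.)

r = 0.98 > 0 so the relationship is positive.
|r| = 0.98, which falls in the strong range.

strong positive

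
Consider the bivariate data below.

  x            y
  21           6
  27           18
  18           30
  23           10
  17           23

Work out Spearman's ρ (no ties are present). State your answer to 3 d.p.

Rank x: 3, 5, 2, 4, 1
Rank y: 1, 3, 5, 2, 4
d = rank(x) − rank(y): 2, 2, -3, 2, -3; Σd² = 30
ρ = 1 − 6Σd² / [n(n²−1)] = 1 − 6×30 / (5×24) = 1 − 180/120 ≈ -0.500

-0.500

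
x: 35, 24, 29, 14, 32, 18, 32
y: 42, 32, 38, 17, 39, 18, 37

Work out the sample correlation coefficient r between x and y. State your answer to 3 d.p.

0.973

n = 7, Σx = 184, Σy = 223, Σx² = 5210, Σy² = 7735, Σxy = 6334
nΣxy − ΣxΣy = 44338 − 41032 = 3306
nΣx² − (Σx)² = 36470 − 33856 = 2614; nΣy² − (Σy)² = 54145 − 49729 = 4416
r = 3306 / √(2614 × 4416) = 3306 / 3397.5615 ≈ 0.973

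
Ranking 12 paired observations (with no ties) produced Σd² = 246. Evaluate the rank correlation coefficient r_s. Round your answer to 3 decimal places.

ρ = 1 − 6Σd² / [n(n²−1)] = 1 − 6×246 / (12×143)
  = 1 − 1476/1716 = 1 − 0.8601 ≈ 0.140

0.140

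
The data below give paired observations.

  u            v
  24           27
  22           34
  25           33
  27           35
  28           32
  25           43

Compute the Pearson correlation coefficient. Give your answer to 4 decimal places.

n = 6, Σu = 151, Σv = 204, Σu² = 3823, Σv² = 7072, Σuv = 5137
nΣuv − ΣuΣv = 30822 − 30804 = 18
nΣu² − (Σu)² = 22938 − 22801 = 137; nΣv² − (Σv)² = 42432 − 41616 = 816
r = 18 / √(137 × 816) = 18 / 334.3531 ≈ 0.0538

0.0538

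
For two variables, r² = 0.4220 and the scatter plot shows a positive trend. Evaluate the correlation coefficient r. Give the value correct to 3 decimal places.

0.650

|r| = √0.4220 = 0.650
The association is positive, so r = 0.650.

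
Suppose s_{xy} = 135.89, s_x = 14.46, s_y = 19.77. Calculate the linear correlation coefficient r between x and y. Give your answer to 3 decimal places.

0.475

r = Cov(x,y) / (s_x · s_y) = 135.89 / (14.46 × 19.77)
  = 135.89 / 285.8742 ≈ 0.475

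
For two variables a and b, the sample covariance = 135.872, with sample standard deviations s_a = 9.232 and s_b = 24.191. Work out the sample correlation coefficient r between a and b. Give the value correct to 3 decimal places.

0.608

r = Cov(a,b) / (s_a · s_b) = 135.872 / (9.232 × 24.191)
  = 135.872 / 223.3313 ≈ 0.608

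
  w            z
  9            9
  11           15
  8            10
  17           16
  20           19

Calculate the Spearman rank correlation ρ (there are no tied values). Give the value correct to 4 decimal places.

Rank w: 2, 3, 1, 4, 5
Rank z: 1, 3, 2, 4, 5
d = rank(w) − rank(z): 1, 0, -1, 0, 0; Σd² = 2
ρ = 1 − 6Σd² / [n(n²−1)] = 1 − 6×2 / (5×24) = 1 − 12/120 ≈ 0.9000

0.9000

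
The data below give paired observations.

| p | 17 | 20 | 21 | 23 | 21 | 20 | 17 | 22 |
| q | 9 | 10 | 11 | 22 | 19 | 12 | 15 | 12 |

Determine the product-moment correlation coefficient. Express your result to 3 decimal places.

0.492

n = 8, Σp = 161, Σq = 110, Σp² = 3273, Σq² = 1660, Σpq = 2248
nΣpq − ΣpΣq = 17984 − 17710 = 274
nΣp² − (Σp)² = 26184 − 25921 = 263; nΣq² − (Σq)² = 13280 − 12100 = 1180
r = 274 / √(263 × 1180) = 274 / 557.0817 ≈ 0.492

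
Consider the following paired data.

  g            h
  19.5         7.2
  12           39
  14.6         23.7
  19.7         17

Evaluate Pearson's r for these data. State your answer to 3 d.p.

n = 4, Σg = 65.8, Σh = 86.9, Σg² = 1125.5, Σh² = 2423.53, Σgh = 1289.32
nΣgh − ΣgΣh = 5157.28 − 5718.02 = -560.74
nΣg² − (Σg)² = 4502 − 4329.64 = 172.36; nΣh² − (Σh)² = 9694.12 − 7551.61 = 2142.51
r = -560.74 / √(172.36 × 2142.51) = -560.74 / 607.6866 ≈ -0.923

-0.923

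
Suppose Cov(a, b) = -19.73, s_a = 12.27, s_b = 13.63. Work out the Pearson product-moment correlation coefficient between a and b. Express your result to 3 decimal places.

-0.118

r = Cov(a,b) / (s_a · s_b) = -19.73 / (12.27 × 13.63)
  = -19.73 / 167.2401 ≈ -0.118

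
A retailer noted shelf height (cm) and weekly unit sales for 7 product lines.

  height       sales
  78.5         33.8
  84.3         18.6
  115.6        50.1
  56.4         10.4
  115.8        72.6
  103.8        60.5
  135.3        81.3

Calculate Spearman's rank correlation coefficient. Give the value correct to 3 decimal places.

0.929

Rank height: 2, 3, 5, 1, 6, 4, 7
Rank sales: 3, 2, 4, 1, 6, 5, 7
d = rank(height) − rank(sales): -1, 1, 1, 0, 0, -1, 0; Σd² = 4
ρ = 1 − 6Σd² / [n(n²−1)] = 1 − 6×4 / (7×48) = 1 − 24/336 ≈ 0.929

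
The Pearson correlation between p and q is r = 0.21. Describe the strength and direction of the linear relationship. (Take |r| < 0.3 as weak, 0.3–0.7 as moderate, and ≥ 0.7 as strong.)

r = 0.21 > 0 so the relationship is positive.
|r| = 0.21, which falls in the weak range.

weak positive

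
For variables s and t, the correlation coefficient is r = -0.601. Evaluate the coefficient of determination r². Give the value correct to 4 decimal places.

r² = (-0.601)² = 0.3612

0.3612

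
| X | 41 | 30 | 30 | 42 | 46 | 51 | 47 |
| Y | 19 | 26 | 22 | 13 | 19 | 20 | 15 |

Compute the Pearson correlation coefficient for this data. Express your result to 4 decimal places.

n = 7, ΣX = 287, ΣY = 134, ΣX² = 12171, ΣY² = 2676, ΣXY = 5364
nΣXY − ΣXΣY = 37548 − 38458 = -910
nΣX² − (ΣX)² = 85197 − 82369 = 2828; nΣY² − (ΣY)² = 18732 − 17956 = 776
r = -910 / √(2828 × 776) = -910 / 1481.3939 ≈ -0.6143

-0.6143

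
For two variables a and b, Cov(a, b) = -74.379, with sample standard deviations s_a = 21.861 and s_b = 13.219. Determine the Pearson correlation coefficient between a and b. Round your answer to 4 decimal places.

r = Cov(a,b) / (s_a · s_b) = -74.379 / (21.861 × 13.219)
  = -74.379 / 288.9806 ≈ -0.2574

-0.2574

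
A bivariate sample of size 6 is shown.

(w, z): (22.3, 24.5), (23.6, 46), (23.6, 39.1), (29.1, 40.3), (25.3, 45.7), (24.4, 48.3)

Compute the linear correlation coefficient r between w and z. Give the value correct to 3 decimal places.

n = 6, Σw = 148.3, Σz = 243.9, Σw² = 3693.47, Σz² = 10290.53, Σwz = 6062.17
nΣwz − ΣwΣz = 36373.02 − 36170.37 = 202.65
nΣw² − (Σw)² = 22160.82 − 21992.89 = 167.93; nΣz² − (Σz)² = 61743.18 − 59487.21 = 2255.97
r = 202.65 / √(167.93 × 2255.97) = 202.65 / 615.5039 ≈ 0.329

0.329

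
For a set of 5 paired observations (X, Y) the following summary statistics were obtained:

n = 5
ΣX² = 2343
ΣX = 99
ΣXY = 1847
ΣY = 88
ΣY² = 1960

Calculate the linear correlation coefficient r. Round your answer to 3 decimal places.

r = (nΣXY − ΣXΣY) / √[(nΣX² − (ΣX)²)(nΣY² − (ΣY)²)]
Numerator: 5×1847 − 99×88 = 523
Denominator: √[(11715 − 9801)(9800 − 7744)] = √[1914 × 2056] = 1983.7298
r = 523 / 1983.7298 ≈ 0.264

0.264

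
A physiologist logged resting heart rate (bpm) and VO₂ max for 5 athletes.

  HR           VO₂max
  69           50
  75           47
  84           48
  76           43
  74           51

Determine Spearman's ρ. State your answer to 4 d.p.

Rank HR: 1, 3, 5, 4, 2
Rank VO₂max: 4, 2, 3, 1, 5
d = rank(HR) − rank(VO₂max): -3, 1, 2, 3, -3; Σd² = 32
ρ = 1 − 6Σd² / [n(n²−1)] = 1 − 6×32 / (5×24) = 1 − 192/120 ≈ -0.6000

-0.6000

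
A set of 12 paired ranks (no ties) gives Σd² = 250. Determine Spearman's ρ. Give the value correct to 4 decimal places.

ρ = 1 − 6Σd² / [n(n²−1)] = 1 − 6×250 / (12×143)
  = 1 − 1500/1716 = 1 − 0.87413 ≈ 0.1259

0.1259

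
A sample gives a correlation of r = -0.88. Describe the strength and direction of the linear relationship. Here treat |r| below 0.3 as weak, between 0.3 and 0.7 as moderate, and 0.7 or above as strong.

strong negative

r = -0.88 < 0 so the relationship is negative.
|r| = 0.88, which falls in the strong range.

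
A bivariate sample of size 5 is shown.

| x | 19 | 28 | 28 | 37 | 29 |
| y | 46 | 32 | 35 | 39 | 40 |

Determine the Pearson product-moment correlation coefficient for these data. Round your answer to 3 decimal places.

-0.452

n = 5, Σx = 141, Σy = 192, Σx² = 4139, Σy² = 7486, Σxy = 5353
nΣxy − ΣxΣy = 26765 − 27072 = -307
nΣx² − (Σx)² = 20695 − 19881 = 814; nΣy² − (Σy)² = 37430 − 36864 = 566
r = -307 / √(814 × 566) = -307 / 678.7665 ≈ -0.452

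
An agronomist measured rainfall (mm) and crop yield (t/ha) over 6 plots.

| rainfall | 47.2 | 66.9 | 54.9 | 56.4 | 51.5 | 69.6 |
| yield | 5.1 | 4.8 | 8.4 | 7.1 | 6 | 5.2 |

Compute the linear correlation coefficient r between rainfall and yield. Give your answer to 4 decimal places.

n = 6, Σx = 346.5, Σy = 36.6, Σx² = 20394.83, Σy² = 233.06, Σxy = 2094.36
nΣxy − ΣxΣy = 12566.16 − 12681.9 = -115.74
nΣx² − (Σx)² = 122368.98 − 120062.25 = 2306.73; nΣy² − (Σy)² = 1398.36 − 1339.56 = 58.8
r = -115.74 / √(2306.73 × 58.8) = -115.74 / 368.2876 ≈ -0.3143

-0.3143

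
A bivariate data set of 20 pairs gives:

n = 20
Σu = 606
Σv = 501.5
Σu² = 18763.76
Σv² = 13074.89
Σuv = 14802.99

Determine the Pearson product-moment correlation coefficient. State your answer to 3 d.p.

r = (nΣuv − ΣuΣv) / √[(nΣu² − (Σu)²)(nΣv² − (Σv)²)]
Numerator: 20×14802.99 − 606×501.5 = -7849.2
Denominator: √[(375275.2 − 367236)(261497.8 − 251502.25)] = √[8039.2 × 9995.55] = 8964.1634
r = -7849.2 / 8964.1634 ≈ -0.876

-0.876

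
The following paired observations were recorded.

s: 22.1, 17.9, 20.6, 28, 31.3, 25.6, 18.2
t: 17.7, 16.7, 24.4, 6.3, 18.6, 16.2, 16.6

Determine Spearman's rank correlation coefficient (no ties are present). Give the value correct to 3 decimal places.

-0.107

Rank s: 4, 1, 3, 6, 7, 5, 2
Rank t: 5, 4, 7, 1, 6, 2, 3
d = rank(s) − rank(t): -1, -3, -4, 5, 1, 3, -1; Σd² = 62
ρ = 1 − 6Σd² / [n(n²−1)] = 1 − 6×62 / (7×48) = 1 − 372/336 ≈ -0.107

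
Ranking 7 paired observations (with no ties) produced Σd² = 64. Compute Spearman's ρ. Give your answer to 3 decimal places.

ρ = 1 − 6Σd² / [n(n²−1)] = 1 − 6×64 / (7×48)
  = 1 − 384/336 = 1 − 1.1429 ≈ -0.143

-0.143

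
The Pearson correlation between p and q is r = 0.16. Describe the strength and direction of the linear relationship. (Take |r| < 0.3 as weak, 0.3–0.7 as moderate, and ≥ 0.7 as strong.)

weak positive

r = 0.16 > 0 so the relationship is positive.
|r| = 0.16, which falls in the weak range.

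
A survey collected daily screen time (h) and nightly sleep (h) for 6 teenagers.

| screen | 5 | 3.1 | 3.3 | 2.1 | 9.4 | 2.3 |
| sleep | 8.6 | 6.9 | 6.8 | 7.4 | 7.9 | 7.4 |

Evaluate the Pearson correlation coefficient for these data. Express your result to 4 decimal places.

n = 6, Σx = 25.2, Σy = 45, Σx² = 143.56, Σy² = 339.74, Σxy = 193.65
nΣxy − ΣxΣy = 1161.9 − 1134 = 27.9
nΣx² − (Σx)² = 861.36 − 635.04 = 226.32; nΣy² − (Σy)² = 2038.44 − 2025 = 13.44
r = 27.9 / √(226.32 × 13.44) = 27.9 / 55.1520 ≈ 0.5059

0.5059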